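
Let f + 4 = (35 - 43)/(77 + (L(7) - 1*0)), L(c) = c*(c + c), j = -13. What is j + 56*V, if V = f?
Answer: -5989/25 ≈ -239.56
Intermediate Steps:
L(c) = 2*c² (L(c) = c*(2*c) = 2*c²)
f = -708/175 (f = -4 + (35 - 43)/(77 + (2*7² - 1*0)) = -4 - 8/(77 + (2*49 + 0)) = -4 - 8/(77 + (98 + 0)) = -4 - 8/(77 + 98) = -4 - 8/175 = -708/175 ≈ -4.0457)
V = -708/175 ≈ -4.0457
j + 56*V = -13 + 56*(-708/175) = -13 - 5664/25 = -5989/25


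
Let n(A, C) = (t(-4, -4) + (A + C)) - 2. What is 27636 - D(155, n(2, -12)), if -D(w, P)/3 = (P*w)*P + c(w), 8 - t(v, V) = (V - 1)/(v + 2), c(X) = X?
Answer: 190989/4 ≈ 47747.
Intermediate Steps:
t(v, V) = 8 - (-1 + V)/(2 + v) (t(v, V) = 8 - (V - 1)/(v + 2) = 8 - (-1 + V)/(2 + v))
n(A, C) = 7/2 + A + C (n(A, C) = ((17 - 1*(-4) + 8*(-4))/(2 - 4) + (A + C)) - 2 = ((17 + 4 - 32)/(-2) + (A + C)) - 2 = (-½*(-11) + (A + C)) - 2 = (11/2 + (A + C)) - 2 = (11/2 + A + C) - 2 = 7/2 + A + C)
D(w, P) = -3*w - 3*w*P² (D(w, P) = -3*((P*w)*P + w) = -3*(w*P² + w) = -3*(w + w*P²) = -3*w - 3*w*P²)
27636 - D(155, n(2, -12)) = 27636 - 3*155*(-1 - (7/2 + 2 - 12)²) = 27636 - 3*155*(-1 - (-13/2)²) = 27636 - 3*155*(-1 - 1*169/4) = 27636 - 3*155*(-1 - 169/4) = 27636 - 3*155*(-173)/4 = 27636 - 1*(-80445/4) = 27636 + 80445/4 = 190989/4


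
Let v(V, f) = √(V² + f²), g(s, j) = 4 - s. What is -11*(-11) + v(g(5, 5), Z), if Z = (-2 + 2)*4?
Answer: 122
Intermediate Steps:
Z = 0 (Z = 0*4 = 0)
-11*(-11) + v(g(5, 5), Z) = -11*(-11) + √((4 - 1*5)² + 0²) = 121 + √((4 - 5)² + 0) = 121 + √((-1)² + 0) = 121 + √(1 + 0) = 121 + √1 = 121 + 1 = 122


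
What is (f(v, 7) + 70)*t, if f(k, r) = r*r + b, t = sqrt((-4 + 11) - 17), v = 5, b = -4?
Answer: 115*I*sqrt(10) ≈ 363.66*I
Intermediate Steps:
t = I*sqrt(10) (t = sqrt(7 - 17) = sqrt(-10) = I*sqrt(10) ≈ 3.1623*I)
f(k, r) = -4 + r**2 (f(k, r) = r*r - 4 = r**2 - 4 = -4 + r**2)
(f(v, 7) + 70)*t = ((-4 + 7**2) + 70)*(I*sqrt(10)) = ((-4 + 49) + 70)*(I*sqrt(10)) = (45 + 70)*(I*sqrt(10)) = 115*(I*sqrt(10)) = 115*I*sqrt(10)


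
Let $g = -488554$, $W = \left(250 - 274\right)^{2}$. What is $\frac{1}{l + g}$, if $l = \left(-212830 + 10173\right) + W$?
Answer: $- \frac{1}{690635} \approx -1.4479 \cdot 10^{-6}$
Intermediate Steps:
$W = 576$ ($W = \left(-24\right)^{2} = 576$)
$l = -202081$ ($l = \left(-212830 + 10173\right) + 576 = -202657 + 576 = -202081$)
$\frac{1}{l + g} = \frac{1}{-202081 - 488554} = \frac{1}{-690635} = - \frac{1}{690635}$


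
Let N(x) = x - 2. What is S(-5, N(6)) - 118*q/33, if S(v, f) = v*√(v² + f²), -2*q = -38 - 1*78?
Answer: -6844/33 - 5*√41 ≈ -239.41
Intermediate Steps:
N(x) = -2 + x
q = 58 (q = -(-38 - 1*78)/2 = -(-38 - 78)/2 = -½*(-116) = 58)
S(v, f) = v*√(f² + v²)
S(-5, N(6)) - 118*q/33 = -5*√((-2 + 6)² + (-5)²) - 6844/33 = -5*√(4² + 25) - 6844/33 = -5*√(16 + 25) - 118*58/33 = -5*√41 - 6844/33 = -6844/33 - 5*√41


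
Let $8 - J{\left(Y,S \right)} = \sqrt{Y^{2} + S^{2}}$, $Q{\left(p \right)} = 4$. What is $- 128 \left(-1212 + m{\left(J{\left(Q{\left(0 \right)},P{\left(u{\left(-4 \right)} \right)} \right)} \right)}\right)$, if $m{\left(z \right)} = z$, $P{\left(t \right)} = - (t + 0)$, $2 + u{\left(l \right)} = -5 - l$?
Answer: $154752$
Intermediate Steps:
$u{\left(l \right)} = -7 - l$ ($u{\left(l \right)} = -2 - \left(5 + l\right) = -7 - l$)
$P{\left(t \right)} = - t$
$J{\left(Y,S \right)} = 8 - \sqrt{S^{2} + Y^{2}}$ ($J{\left(Y,S \right)} = 8 - \sqrt{Y^{2} + S^{2}} = 8 - \sqrt{S^{2} + Y^{2}}$)
$- 128 \left(-1212 + m{\left(J{\left(Q{\left(0 \right)},P{\left(u{\left(-4 \right)} \right)} \right)} \right)}\right) = - 128 \left(-1212 + \left(8 - \sqrt{\left(- (-7 - -4)\right)^{2} + 4^{2}}\right)\right) = - 128 \left(-1212 + \left(8 - \sqrt{\left(- (-7 + 4)\right)^{2} + 16}\right)\right) = - 128 \left(-1212 + \left(8 - \sqrt{\left(\left(-1\right) \left(-3\right)\right)^{2} + 16}\right)\right) = - 128 \left(-1212 + \left(8 - \sqrt{3^{2} + 16}\right)\right) = - 128 \left(-1212 + \left(8 - \sqrt{9 + 16}\right)\right) = - 128 \left(-1212 + \left(8 - \sqrt{25}\right)\right) = - 128 \left(-1212 + \left(8 - 5\right)\right) = - 128 \left(-1212 + 3\right) = \left(-128\right) \left(-1209\right) = 154752$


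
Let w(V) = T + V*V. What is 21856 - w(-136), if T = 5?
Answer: 3355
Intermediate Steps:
w(V) = 5 + V**2 (w(V) = 5 + V*V = 5 + V**2)
21856 - w(-136) = 21856 - (5 + (-136)**2) = 21856 - (5 + 18496) = 21856 - 1*18501 = 21856 - 18501 = 3355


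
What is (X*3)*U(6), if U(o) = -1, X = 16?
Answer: -48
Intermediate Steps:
(X*3)*U(6) = (16*3)*(-1) = 48*(-1) = -48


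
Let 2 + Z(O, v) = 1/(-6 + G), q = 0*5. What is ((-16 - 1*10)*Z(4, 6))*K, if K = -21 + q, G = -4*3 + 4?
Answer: -1131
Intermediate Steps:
G = -8 (G = -12 + 4 = -8)
q = 0
K = -21 (K = -21 + 0 = -21)
Z(O, v) = -29/14 (Z(O, v) = -2 + 1/(-6 - 8) = -2 + 1/(-14) = -2 - 1/14 = -29/14)
((-16 - 1*10)*Z(4, 6))*K = ((-16 - 1*10)*(-29/14))*(-21) = ((-16 - 10)*(-29/14))*(-21) = -26*(-29/14)*(-21) = (377/7)*(-21) = -1131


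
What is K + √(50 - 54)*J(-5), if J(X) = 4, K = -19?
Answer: -19 + 8*I ≈ -19.0 + 8.0*I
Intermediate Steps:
K + √(50 - 54)*J(-5) = -19 + √(50 - 54)*4 = -19 + √(-4)*4 = -19 + (2*I)*4 = -19 + 8*I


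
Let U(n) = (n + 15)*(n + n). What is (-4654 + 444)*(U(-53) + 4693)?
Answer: -36715410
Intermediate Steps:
U(n) = 2*n*(15 + n) (U(n) = (15 + n)*(2*n) = 2*n*(15 + n))
(-4654 + 444)*(U(-53) + 4693) = (-4654 + 444)*(2*(-53)*(15 - 53) + 4693) = -4210*(2*(-53)*(-38) + 4693) = -4210*(4028 + 4693) = -4210*8721 = -36715410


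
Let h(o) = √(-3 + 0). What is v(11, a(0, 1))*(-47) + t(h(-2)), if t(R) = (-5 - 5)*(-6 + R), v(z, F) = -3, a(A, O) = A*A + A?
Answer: 201 - 10*I*√3 ≈ 201.0 - 17.32*I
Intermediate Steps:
a(A, O) = A + A² (a(A, O) = A² + A = A + A²)
h(o) = I*√3 (h(o) = √(-3) = I*√3)
t(R) = 60 - 10*R (t(R) = -10*(-6 + R) = 60 - 10*R)
v(11, a(0, 1))*(-47) + t(h(-2)) = -3*(-47) + (60 - 10*I*√3) = 141 + (60 - 10*I*√3) = 201 - 10*I*√3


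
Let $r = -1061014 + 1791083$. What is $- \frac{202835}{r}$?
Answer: $- \frac{202835}{730069} \approx -0.27783$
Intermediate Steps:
$r = 730069$
$- \frac{202835}{r} = - \frac{202835}{730069}$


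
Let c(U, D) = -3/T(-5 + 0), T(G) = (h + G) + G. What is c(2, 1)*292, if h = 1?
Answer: 292/3 ≈ 97.333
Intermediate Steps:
T(G) = 1 + 2*G (T(G) = (1 + G) + G = 1 + 2*G)
c(U, D) = ⅓ (c(U, D) = -3/(1 + 2*(-5 + 0)) = -3/(1 + 2*(-5)) = -3/(1 - 10) = -3/(-9) = -3*(-⅑) = ⅓)
c(2, 1)*292 = (⅓)*292 = 292/3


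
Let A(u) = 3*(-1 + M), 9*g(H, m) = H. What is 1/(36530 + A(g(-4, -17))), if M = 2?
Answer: 1/36533 ≈ 2.7373e-5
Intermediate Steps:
g(H, m) = H/9
A(u) = 3 (A(u) = 3*(-1 + 2) = 3*1 = 3)
1/(36530 + A(g(-4, -17))) = 1/(36530 + 3) = 1/36533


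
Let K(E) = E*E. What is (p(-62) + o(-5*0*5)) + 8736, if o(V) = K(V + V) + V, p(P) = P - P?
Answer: 8736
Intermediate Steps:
K(E) = E**2
p(P) = 0
o(V) = V + 4*V**2 (o(V) = (V + V)**2 + V = (2*V)**2 + V = 4*V**2 + V = V + 4*V**2)
(p(-62) + o(-5*0*5)) + 8736 = (0 + (-5*0*5)*(1 + 4*(-5*0*5))) + 8736 = (0 + (0*5)*(1 + 4*(0*5))) + 8736 = (0 + 0*(1 + 4*0)) + 8736 = (0 + 0*(1 + 0)) + 8736 = (0 + 0*1) + 8736 = (0 + 0) + 8736 = 0 + 8736 = 8736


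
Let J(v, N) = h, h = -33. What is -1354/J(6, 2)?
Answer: 1354/33 ≈ 41.030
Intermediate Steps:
J(v, N) = -33
-1354/J(6, 2) = -1354/(-33) = -1354*(-1/33) = 1354/33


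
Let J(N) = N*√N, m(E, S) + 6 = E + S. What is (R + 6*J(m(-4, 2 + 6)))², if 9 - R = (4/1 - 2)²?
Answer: (5 - 12*I*√2)² ≈ -263.0 - 169.71*I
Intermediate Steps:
m(E, S) = -6 + E + S (m(E, S) = -6 + (E + S) = -6 + E + S)
R = 5 (R = 9 - (4/1 - 2)² = 9 - (4*1 - 2)² = 9 - (4 - 2)² = 9 - 1*2² = 9 - 1*4 = 9 - 4 = 5)
J(N) = N^(3/2)
(R + 6*J(m(-4, 2 + 6)))² = (5 + 6*(-6 - 4 + (2 + 6))^(3/2))² = (5 + 6*(-6 - 4 + 8)^(3/2))² = (5 + 6*(-2)^(3/2))² = (5 + 6*(-2*I*√2))² = (5 - 12*I*√2)²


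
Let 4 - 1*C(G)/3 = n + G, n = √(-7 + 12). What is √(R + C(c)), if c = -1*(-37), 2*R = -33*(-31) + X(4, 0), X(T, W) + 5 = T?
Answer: √(412 - 3*√5) ≈ 20.132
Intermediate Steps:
X(T, W) = -5 + T
n = √5 ≈ 2.2361
R = 511 (R = (-33*(-31) + (-5 + 4))/2 = (1023 - 1)/2 = (½)*1022 = 511)
c = 37
C(G) = 12 - 3*G - 3*√5 (C(G) = 12 - 3*(√5 + G) = 12 - 3*(G + √5) = 12 + (-3*G - 3*√5) = 12 - 3*G - 3*√5)
√(R + C(c)) = √(511 + (12 - 3*37 - 3*√5)) = √(511 + (12 - 111 - 3*√5)) = √(511 + (-99 - 3*√5)) = √(412 - 3*√5)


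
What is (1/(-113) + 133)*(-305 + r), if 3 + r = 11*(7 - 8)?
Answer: -4793932/113 ≈ -42424.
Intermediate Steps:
r = -14 (r = -3 + 11*(7 - 8) = -3 + 11*(-1) = -3 - 11 = -14)
(1/(-113) + 133)*(-305 + r) = (1/(-113) + 133)*(-305 - 14) = (-1/113 + 133)*(-319) = (15028/113)*(-319) = -4793932/113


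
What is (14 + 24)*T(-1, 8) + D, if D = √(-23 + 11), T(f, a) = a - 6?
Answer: 76 + 2*I*√3 ≈ 76.0 + 3.4641*I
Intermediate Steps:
T(f, a) = -6 + a
D = 2*I*√3 (D = √(-12) = 2*I*√3 ≈ 3.4641*I)
(14 + 24)*T(-1, 8) + D = (14 + 24)*(-6 + 8) + 2*I*√3 = 38*2 + 2*I*√3 = 76 + 2*I*√3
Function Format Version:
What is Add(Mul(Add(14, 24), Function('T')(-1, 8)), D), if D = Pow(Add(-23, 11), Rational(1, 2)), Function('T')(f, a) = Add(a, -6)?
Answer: Add(76, Mul(2, I, Pow(3, Rational(1, 2)))) ≈ Add(76.000, Mul(3.4641, I))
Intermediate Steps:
Function('T')(f, a) = Add(-6, a)
D = Mul(2, I, Pow(3, Rational(1, 2))) (D = Pow(-12, Rational(1, 2)) = Mul(2, I, Pow(3, Rational(1, 2))) ≈ Mul(3.4641, I))
Add(Mul(Add(14, 24), Function('T')(-1, 8)), D) = Add(Mul(Add(14, 24), Add(-6, 8)), Mul(2, I, Pow(3, Rational(1, 2)))) = Add(Mul(38, 2), Mul(2, I, Pow(3, Rational(1, 2)))) = Add(76, Mul(2, I, Pow(3, Rational(1, 2))))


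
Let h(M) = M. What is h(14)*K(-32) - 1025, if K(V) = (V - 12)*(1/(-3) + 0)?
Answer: -2459/3 ≈ -819.67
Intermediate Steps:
K(V) = 4 - V/3 (K(V) = (-12 + V)*(-⅓ + 0) = (-12 + V)*(-⅓) = 4 - V/3)
h(14)*K(-32) - 1025 = 14*(4 - ⅓*(-32)) - 1025 = 14*(4 + 32/3) - 1025 = 14*(44/3) - 1025 = 616/3 - 1025 = -2459/3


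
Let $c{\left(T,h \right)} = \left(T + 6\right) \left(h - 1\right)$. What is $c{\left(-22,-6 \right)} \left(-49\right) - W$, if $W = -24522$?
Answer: $19034$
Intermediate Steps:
$c{\left(T,h \right)} = \left(-1 + h\right) \left(6 + T\right)$ ($c{\left(T,h \right)} = \left(6 + T\right) \left(-1 + h\right) = \left(-1 + h\right) \left(6 + T\right)$)
$c{\left(-22,-6 \right)} \left(-49\right) - W = \left(-6 - -22 + 6 \left(-6\right) - -132\right) \left(-49\right) - -24522 = \left(-6 + 22 - 36 + 132\right) \left(-49\right) + 24522 = 112 \left(-49\right) + 24522 = -5488 + 24522 = 19034$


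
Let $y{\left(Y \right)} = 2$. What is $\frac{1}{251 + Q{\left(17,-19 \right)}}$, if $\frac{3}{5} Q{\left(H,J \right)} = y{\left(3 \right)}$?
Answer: $\frac{3}{763} \approx 0.0039319$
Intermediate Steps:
$Q{\left(H,J \right)} = \frac{10}{3}$ ($Q{\left(H,J \right)} = \frac{5}{3} \cdot 2 = \frac{10}{3}$)
$\frac{1}{251 + Q{\left(17,-19 \right)}} = \frac{1}{251 + \frac{10}{3}} = \frac{1}{\frac{763}{3}} = \frac{3}{763}$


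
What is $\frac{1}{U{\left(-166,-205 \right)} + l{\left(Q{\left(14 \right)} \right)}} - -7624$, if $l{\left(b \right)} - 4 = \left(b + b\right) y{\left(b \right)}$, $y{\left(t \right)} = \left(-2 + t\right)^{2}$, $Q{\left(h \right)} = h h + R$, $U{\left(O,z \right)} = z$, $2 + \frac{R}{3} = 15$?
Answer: $\frac{194531155497}{25515629} \approx 7624.0$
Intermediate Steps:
$R = 39$ ($R = -6 + 3 \cdot 15 = -6 + 45 = 39$)
$Q{\left(h \right)} = 39 + h^{2}$ ($Q{\left(h \right)} = h h + 39 = h^{2} + 39 = 39 + h^{2}$)
$l{\left(b \right)} = 4 + 2 b \left(-2 + b\right)^{2}$ ($l{\left(b \right)} = 4 + \left(b + b\right) \left(-2 + b\right)^{2} = 4 + 2 b \left(-2 + b\right)^{2}$)
$\frac{1}{U{\left(-166,-205 \right)} + l{\left(Q{\left(14 \right)} \right)}} - -7624 = \frac{1}{-205 + \left(4 + 2 \left(39 + 14^{2}\right) \left(-2 + \left(39 + 14^{2}\right)\right)^{2}\right)} - -7624 = \frac{1}{-205 + \left(4 + 2 \left(39 + 196\right) \left(-2 + \left(39 + 196\right)\right)^{2}\right)} + 7624 = \frac{1}{-205 + \left(4 + 2 \cdot 235 \left(-2 + 235\right)^{2}\right)} + 7624 = \frac{1}{-205 + \left(4 + 2 \cdot 235 \cdot 233^{2}\right)} + 7624 = \frac{1}{-205 + \left(4 + 2 \cdot 235 \cdot 54289\right)} + 7624 = \frac{1}{-205 + \left(4 + 25515830\right)} + 7624 = \frac{1}{-205 + 25515834} + 7624 = \frac{1}{25515629} + 7624 = \frac{194531155497}{25515629}$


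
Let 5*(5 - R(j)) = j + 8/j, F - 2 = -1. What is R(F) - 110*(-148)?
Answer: 81416/5 ≈ 16283.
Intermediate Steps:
F = 1 (F = 2 - 1 = 1)
R(j) = 5 - 8/(5*j) - j/5 (R(j) = 5 - (j + 8/j)/5 = 5 + (-8/(5*j) - j/5) = 5 - 8/(5*j) - j/5)
R(F) - 110*(-148) = (5 - 8/5/1 - 1/5*1) - 110*(-148) = (5 - 8/5*1 - 1/5) + 16280 = (5 - 8/5 - 1/5) + 16280 = 16/5 + 16280 = 81416/5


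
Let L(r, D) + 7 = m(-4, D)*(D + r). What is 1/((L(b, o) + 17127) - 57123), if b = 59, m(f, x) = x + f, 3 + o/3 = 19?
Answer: -1/35295 ≈ -2.8333e-5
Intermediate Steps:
o = 48 (o = -9 + 3*19 = -9 + 57 = 48)
m(f, x) = f + x
L(r, D) = -7 + (-4 + D)*(D + r)
1/((L(b, o) + 17127) - 57123) = 1/(((-7 + 48*(-4 + 48) + 59*(-4 + 48)) + 17127) - 57123) = 1/(((-7 + 48*44 + 59*44) + 17127) - 57123) = 1/(((-7 + 2112 + 2596) + 17127) - 57123) = 1/((4701 + 17127) - 57123) = 1/(21828 - 57123) = 1/(-35295) = -1/35295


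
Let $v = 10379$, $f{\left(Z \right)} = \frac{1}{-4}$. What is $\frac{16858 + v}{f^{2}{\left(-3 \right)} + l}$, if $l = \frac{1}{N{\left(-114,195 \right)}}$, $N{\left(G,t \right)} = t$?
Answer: $\frac{84979440}{211} \approx 4.0275 \cdot 10^{5}$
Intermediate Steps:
$f{\left(Z \right)} = - \frac{1}{4}$
$l = \frac{1}{195} \approx 0.0051282$
$\frac{16858 + v}{f^{2}{\left(-3 \right)} + l} = \frac{16858 + 10379}{\left(- \frac{1}{4}\right)^{2} + \frac{1}{195}} = \frac{27237}{\frac{1}{16} + \frac{1}{195}} = \frac{27237}{\frac{211}{3120}} = 27237 \cdot \frac{3120}{211} = \frac{84979440}{211}$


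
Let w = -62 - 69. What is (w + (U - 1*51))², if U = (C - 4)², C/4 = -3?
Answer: 5476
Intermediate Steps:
C = -12 (C = 4*(-3) = -12)
U = 256 (U = (-12 - 4)² = (-16)² = 256)
w = -131
(w + (U - 1*51))² = (-131 + (256 - 1*51))² = (-131 + (256 - 51))² = (-131 + 205)² = 74² = 5476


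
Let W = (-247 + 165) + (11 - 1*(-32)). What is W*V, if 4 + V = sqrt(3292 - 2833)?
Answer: 156 - 117*sqrt(51) ≈ -679.55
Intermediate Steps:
V = -4 + 3*sqrt(51) (V = -4 + sqrt(3292 - 2833) = -4 + sqrt(459) = -4 + 3*sqrt(51) ≈ 17.424)
W = -39 (W = -82 + (11 + 32) = -82 + 43 = -39)
W*V = -39*(-4 + 3*sqrt(51)) = 156 - 117*sqrt(51)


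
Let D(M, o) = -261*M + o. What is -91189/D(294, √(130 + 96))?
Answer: 3498648363/2944053265 + 91189*√226/5888106530 ≈ 1.1886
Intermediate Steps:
D(M, o) = o - 261*M
-91189/D(294, √(130 + 96)) = -91189/(√(130 + 96) - 261*294) = -91189/(√226 - 76734) = -91189/(-76734 + √226)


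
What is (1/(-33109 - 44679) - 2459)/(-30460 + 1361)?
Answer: 191280693/2263553012 ≈ 0.084505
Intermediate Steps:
(1/(-33109 - 44679) - 2459)/(-30460 + 1361) = (1/(-77788) - 2459)/(-29099) = (-1/77788 - 2459)*(-1/29099) = -191280693/77788*(-1/29099) = 191280693/2263553012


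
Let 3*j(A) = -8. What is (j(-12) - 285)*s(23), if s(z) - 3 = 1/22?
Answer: -57821/66 ≈ -876.08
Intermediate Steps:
s(z) = 67/22 (s(z) = 3 + 1/22 = 67/22)
j(A) = -8/3 (j(A) = (⅓)*(-8) = -8/3)
(j(-12) - 285)*s(23) = (-8/3 - 285)*(67/22) = -863/3*67/22 = -57821/66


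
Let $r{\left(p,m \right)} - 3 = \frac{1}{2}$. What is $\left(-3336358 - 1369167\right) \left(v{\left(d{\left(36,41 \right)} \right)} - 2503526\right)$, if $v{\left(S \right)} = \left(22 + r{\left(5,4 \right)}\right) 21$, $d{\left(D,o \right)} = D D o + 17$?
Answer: $\frac{23555768745025}{2} \approx 1.1778 \cdot 10^{13}$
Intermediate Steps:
$r{\left(p,m \right)} = \frac{7}{2}$ ($r{\left(p,m \right)} = 3 + \frac{1}{2} = \frac{7}{2}$)
$d{\left(D,o \right)} = 17 + o D^{2}$ ($d{\left(D,o \right)} = D^{2} o + 17 = o D^{2} + 17 = 17 + o D^{2}$)
$v{\left(S \right)} = \frac{1071}{2}$ ($v{\left(S \right)} = \left(22 + \frac{7}{2}\right) 21 = \frac{51}{2} \cdot 21 = \frac{1071}{2}$)
$\left(-3336358 - 1369167\right) \left(v{\left(d{\left(36,41 \right)} \right)} - 2503526\right) = \left(-3336358 - 1369167\right) \left(\frac{1071}{2} - 2503526\right) = \left(-4705525\right) \left(- \frac{5005981}{2}\right) = \frac{23555768745025}{2}$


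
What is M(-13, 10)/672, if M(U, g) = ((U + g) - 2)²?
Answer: 25/672 ≈ 0.037202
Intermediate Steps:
M(U, g) = (-2 + U + g)²
M(-13, 10)/672 = (-2 - 13 + 10)²/672 = (-5)²*(1/672) = 25*(1/672) = 25/672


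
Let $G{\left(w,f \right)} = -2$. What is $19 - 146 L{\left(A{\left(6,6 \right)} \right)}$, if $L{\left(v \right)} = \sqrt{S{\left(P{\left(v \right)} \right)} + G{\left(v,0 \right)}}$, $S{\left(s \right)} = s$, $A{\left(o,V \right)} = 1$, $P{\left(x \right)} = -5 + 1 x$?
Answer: $19 - 146 i \sqrt{6} \approx 19.0 - 357.63 i$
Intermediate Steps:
$P{\left(x \right)} = -5 + x$
$L{\left(v \right)} = \sqrt{-7 + v}$ ($L{\left(v \right)} = \sqrt{\left(-5 + v\right) - 2} = \sqrt{-7 + v}$)
$19 - 146 L{\left(A{\left(6,6 \right)} \right)} = 19 - 146 \sqrt{-7 + 1} = 19 - 146 \sqrt{-6} = 19 - 146 i \sqrt{6}$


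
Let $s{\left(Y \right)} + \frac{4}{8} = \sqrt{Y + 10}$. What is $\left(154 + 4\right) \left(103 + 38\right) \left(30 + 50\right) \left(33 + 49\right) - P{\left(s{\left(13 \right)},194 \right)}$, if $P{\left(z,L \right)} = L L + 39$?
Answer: $146106005$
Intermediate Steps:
$s{\left(Y \right)} = - \frac{1}{2} + \sqrt{10 + Y}$ ($s{\left(Y \right)} = - \frac{1}{2} + \sqrt{Y + 10} = - \frac{1}{2} + \sqrt{10 + Y}$)
$P{\left(z,L \right)} = 39 + L^{2}$ ($P{\left(z,L \right)} = L^{2} + 39 = 39 + L^{2}$)
$\left(154 + 4\right) \left(103 + 38\right) \left(30 + 50\right) \left(33 + 49\right) - P{\left(s{\left(13 \right)},194 \right)} = \left(154 + 4\right) \left(103 + 38\right) \left(30 + 50\right) \left(33 + 49\right) - \left(39 + 194^{2}\right) = 158 \cdot 141 \cdot 80 \cdot 82 - \left(39 + 37636\right) = 22278 \cdot 6560 - 37675 = 146143680 - 37675 = 146106005$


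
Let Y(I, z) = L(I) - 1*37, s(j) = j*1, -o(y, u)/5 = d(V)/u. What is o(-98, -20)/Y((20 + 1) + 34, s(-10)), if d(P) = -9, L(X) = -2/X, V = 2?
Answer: 165/2716 ≈ 0.060751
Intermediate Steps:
o(y, u) = 45/u (o(y, u) = -(-45)/u = 45/u)
s(j) = j
Y(I, z) = -37 - 2/I (Y(I, z) = -2/I - 1*37 = -2/I - 37 = -37 - 2/I)
o(-98, -20)/Y((20 + 1) + 34, s(-10)) = (45/(-20))/(-37 - 2/((20 + 1) + 34)) = (45*(-1/20))/(-37 - 2/(21 + 34)) = -9/(4*(-37 - 2/55)) = -9/(4*(-2037/55)) = -9/4*(-55/2037) = 165/2716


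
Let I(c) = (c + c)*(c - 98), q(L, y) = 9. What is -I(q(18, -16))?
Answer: 1602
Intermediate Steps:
I(c) = 2*c*(-98 + c) (I(c) = (2*c)*(-98 + c) = 2*c*(-98 + c))
-I(q(18, -16)) = -2*9*(-98 + 9) = -2*9*(-89) = -1*(-1602) = 1602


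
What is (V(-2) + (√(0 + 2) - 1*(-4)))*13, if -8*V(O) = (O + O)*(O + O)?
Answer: 26 + 13*√2 ≈ 44.385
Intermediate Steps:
V(O) = -O²/2 (V(O) = -(O + O)*(O + O)/8 = -2*O*2*O/8 = -O²/2)
(V(-2) + (√(0 + 2) - 1*(-4)))*13 = (-½*(-2)² + (√(0 + 2) - 1*(-4)))*13 = (-½*4 + (√2 + 4))*13 = (-2 + (4 + √2))*13 = (2 + √2)*13 = 26 + 13*√2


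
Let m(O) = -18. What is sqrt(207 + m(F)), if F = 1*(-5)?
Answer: 3*sqrt(21) ≈ 13.748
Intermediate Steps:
F = -5
sqrt(207 + m(F)) = sqrt(207 - 18) = sqrt(189) = 3*sqrt(21)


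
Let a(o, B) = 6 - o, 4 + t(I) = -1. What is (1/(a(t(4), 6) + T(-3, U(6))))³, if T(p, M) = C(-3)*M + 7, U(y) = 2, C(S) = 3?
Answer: 1/13824 ≈ 7.2338e-5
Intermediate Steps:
t(I) = -5 (t(I) = -4 - 1 = -5)
T(p, M) = 7 + 3*M (T(p, M) = 3*M + 7 = 7 + 3*M)
(1/(a(t(4), 6) + T(-3, U(6))))³ = (1/((6 - 1*(-5)) + (7 + 3*2)))³ = (1/((6 + 5) + (7 + 6)))³ = (1/(11 + 13))³ = (1/24)³ = 1/13824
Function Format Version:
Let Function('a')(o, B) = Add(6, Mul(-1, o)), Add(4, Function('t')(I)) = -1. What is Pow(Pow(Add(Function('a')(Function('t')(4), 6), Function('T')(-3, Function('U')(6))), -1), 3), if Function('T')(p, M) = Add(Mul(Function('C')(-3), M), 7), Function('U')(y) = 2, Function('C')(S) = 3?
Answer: Rational(1, 13824) ≈ 7.2338e-5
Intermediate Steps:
Function('t')(I) = -5 (Function('t')(I) = Add(-4, -1) = -5)
Function('T')(p, M) = Add(7, Mul(3, M)) (Function('T')(p, M) = Add(Mul(3, M), 7) = Add(7, Mul(3, M)))
Pow(Pow(Add(Function('a')(Function('t')(4), 6), Function('T')(-3, Function('U')(6))), -1), 3) = Pow(Pow(Add(Add(6, Mul(-1, -5)), Add(7, Mul(3, 2))), -1), 3) = Pow(Pow(Add(Add(6, 5), Add(7, 6)), -1), 3) = Pow(Pow(Add(11, 13), -1), 3) = Pow(Pow(24, -1), 3) = Pow(Rational(1, 24), 3) = Rational(1, 13824)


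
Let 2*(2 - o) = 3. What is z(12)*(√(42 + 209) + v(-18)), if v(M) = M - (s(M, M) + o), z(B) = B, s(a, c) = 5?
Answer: -282 + 12*√251 ≈ -91.884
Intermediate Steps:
o = ½ (o = 2 - ½*3 = 2 - 3/2 = ½ ≈ 0.50000)
v(M) = -11/2 + M (v(M) = M - (5 + ½) = M - 1*11/2 = M - 11/2 = -11/2 + M)
z(12)*(√(42 + 209) + v(-18)) = 12*(√(42 + 209) + (-11/2 - 18)) = 12*(√251 - 47/2) = 12*(-47/2 + √251) = -282 + 12*√251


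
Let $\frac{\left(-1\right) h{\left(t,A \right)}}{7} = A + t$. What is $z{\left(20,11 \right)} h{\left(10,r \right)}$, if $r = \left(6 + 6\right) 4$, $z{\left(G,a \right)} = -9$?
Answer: $3654$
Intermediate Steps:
$r = 48$ ($r = 12 \cdot 4 = 48$)
$h{\left(t,A \right)} = - 7 A - 7 t$ ($h{\left(t,A \right)} = - 7 \left(A + t\right) = - 7 A - 7 t$)
$z{\left(20,11 \right)} h{\left(10,r \right)} = - 9 \left(\left(-7\right) 48 - 70\right) = - 9 \left(-336 - 70\right) = \left(-9\right) \left(-406\right) = 3654$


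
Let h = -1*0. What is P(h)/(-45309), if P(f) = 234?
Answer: -78/15103 ≈ -0.0051645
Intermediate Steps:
h = 0
P(h)/(-45309) = 234/(-45309) = 234*(-1/45309) = -78/15103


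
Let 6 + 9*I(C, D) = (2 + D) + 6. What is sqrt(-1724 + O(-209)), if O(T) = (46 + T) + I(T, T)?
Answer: I*sqrt(1910) ≈ 43.704*I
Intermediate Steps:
I(C, D) = 2/9 + D/9 (I(C, D) = -2/3 + ((2 + D) + 6)/9 = -2/3 + (8 + D)/9 = -2/3 + (8/9 + D/9) = 2/9 + D/9)
O(T) = 416/9 + 10*T/9 (O(T) = (46 + T) + (2/9 + T/9) = 416/9 + 10*T/9)
sqrt(-1724 + O(-209)) = sqrt(-1724 + (416/9 + (10/9)*(-209))) = sqrt(-1724 + (416/9 - 2090/9)) = sqrt(-1724 - 186) = sqrt(-1910) = I*sqrt(1910)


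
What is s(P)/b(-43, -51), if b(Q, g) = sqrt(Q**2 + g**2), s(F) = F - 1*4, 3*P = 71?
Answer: 59*sqrt(178)/2670 ≈ 0.29482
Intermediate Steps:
P = 71/3 (P = (1/3)*71 = 71/3 ≈ 23.667)
s(F) = -4 + F (s(F) = F - 4 = -4 + F)
s(P)/b(-43, -51) = (-4 + 71/3)/(sqrt((-43)**2 + (-51)**2)) = 59/(3*(sqrt(1849 + 2601))) = 59/(3*(sqrt(4450))) = 59/(3*((5*sqrt(178)))) = 59*(sqrt(178)/890)/3 = 59*sqrt(178)/2670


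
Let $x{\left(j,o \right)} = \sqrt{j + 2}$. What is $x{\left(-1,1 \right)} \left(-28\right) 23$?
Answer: $-644$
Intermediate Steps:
$x{\left(j,o \right)} = \sqrt{2 + j}$
$x{\left(-1,1 \right)} \left(-28\right) 23 = \sqrt{2 - 1} \left(-28\right) 23 = \sqrt{1} \left(-28\right) 23 = 1 \left(-28\right) 23 = \left(-28\right) 23 = -644$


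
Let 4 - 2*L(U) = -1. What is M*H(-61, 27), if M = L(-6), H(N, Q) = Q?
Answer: 135/2 ≈ 67.500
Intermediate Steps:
L(U) = 5/2 (L(U) = 2 - ½*(-1) = 2 + ½ = 5/2)
M = 5/2 ≈ 2.5000
M*H(-61, 27) = (5/2)*27 = 135/2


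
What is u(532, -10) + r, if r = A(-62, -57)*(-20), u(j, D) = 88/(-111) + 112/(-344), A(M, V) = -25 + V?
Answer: 7822382/4773 ≈ 1638.9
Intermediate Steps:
u(j, D) = -5338/4773 (u(j, D) = 88*(-1/111) + 112*(-1/344) = -88/111 - 14/43 = -5338/4773)
r = 1640 (r = (-25 - 57)*(-20) = -82*(-20) = 1640)
u(532, -10) + r = -5338/4773 + 1640 = 7822382/4773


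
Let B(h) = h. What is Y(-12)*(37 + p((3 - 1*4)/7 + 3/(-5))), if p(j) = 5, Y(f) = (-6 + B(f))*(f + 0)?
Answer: 9072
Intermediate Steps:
Y(f) = f*(-6 + f) (Y(f) = (-6 + f)*(f + 0) = (-6 + f)*f = f*(-6 + f))
Y(-12)*(37 + p((3 - 1*4)/7 + 3/(-5))) = (-12*(-6 - 12))*(37 + 5) = -12*(-18)*42 = 216*42 = 9072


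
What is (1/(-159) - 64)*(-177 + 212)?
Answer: -356195/159 ≈ -2240.2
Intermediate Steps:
(1/(-159) - 64)*(-177 + 212) = (-1/159 - 64)*35 = -10177/159*35 = -356195/159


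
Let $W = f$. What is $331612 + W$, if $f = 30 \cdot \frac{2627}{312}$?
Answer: $\frac{17256959}{52} \approx 3.3186 \cdot 10^{5}$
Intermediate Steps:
$f = \frac{13135}{52}$ ($f = 30 \cdot 2627 \cdot \frac{1}{312} = 30 \cdot \frac{2627}{312} = \frac{13135}{52} \approx 252.6$)
$W = \frac{13135}{52} \approx 252.6$
$331612 + W = 331612 + \frac{13135}{52} = \frac{17256959}{52}$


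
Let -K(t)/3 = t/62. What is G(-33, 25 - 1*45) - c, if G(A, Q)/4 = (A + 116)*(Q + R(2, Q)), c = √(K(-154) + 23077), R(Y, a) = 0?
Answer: -6640 - √22184158/31 ≈ -6791.9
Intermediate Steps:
K(t) = -3*t/62
c = √22184158/31 (c = √(-3/62*(-154) + 23077) = √(231/31 + 23077) = √(715618/31) = √22184158/31 ≈ 151.94)
G(A, Q) = 4*Q*(116 + A) (G(A, Q) = 4*((A + 116)*(Q + 0)) = 4*((116 + A)*Q) = 4*(Q*(116 + A)) = 4*Q*(116 + A))
G(-33, 25 - 1*45) - c = 4*(25 - 1*45)*(116 - 33) - √22184158/31 = 4*(25 - 45)*83 - √22184158/31 = 4*(-20)*83 - √22184158/31 = -6640 - √22184158/31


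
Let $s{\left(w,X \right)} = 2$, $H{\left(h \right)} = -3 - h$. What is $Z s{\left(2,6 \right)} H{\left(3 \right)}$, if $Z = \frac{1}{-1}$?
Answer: $12$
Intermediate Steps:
$Z = -1$
$Z s{\left(2,6 \right)} H{\left(3 \right)} = \left(-1\right) 2 \left(-3 - 3\right) = - 2 \left(-3 - 3\right) = \left(-2\right) \left(-6\right) = 12$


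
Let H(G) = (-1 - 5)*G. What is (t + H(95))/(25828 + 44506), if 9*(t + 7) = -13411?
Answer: -9302/316503 ≈ -0.029390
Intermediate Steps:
H(G) = -6*G
t = -13474/9 (t = -7 + (1/9)*(-13411) = -7 - 13411/9 = -13474/9 ≈ -1497.1)
(t + H(95))/(25828 + 44506) = (-13474/9 - 6*95)/(25828 + 44506) = (-13474/9 - 570)/70334 = -18604/9*1/70334 = -9302/316503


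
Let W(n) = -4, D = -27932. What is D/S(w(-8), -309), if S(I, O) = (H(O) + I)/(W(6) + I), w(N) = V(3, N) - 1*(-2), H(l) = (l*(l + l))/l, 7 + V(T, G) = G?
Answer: -474844/631 ≈ -752.53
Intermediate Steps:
V(T, G) = -7 + G
H(l) = 2*l (H(l) = (l*(2*l))/l = (2*l**2)/l = 2*l)
w(N) = -5 + N (w(N) = (-7 + N) - 1*(-2) = (-7 + N) + 2 = -5 + N)
S(I, O) = (I + 2*O)/(-4 + I) (S(I, O) = (2*O + I)/(-4 + I) = (I + 2*O)/(-4 + I))
D/S(w(-8), -309) = -27932*(-4 + (-5 - 8))/((-5 - 8) + 2*(-309)) = -27932*(-4 - 13)/(-13 - 618) = -27932/(-631/(-17)) = -27932/((-1/17*(-631))) = -27932/631/17 = -27932*17/631 = -474844/631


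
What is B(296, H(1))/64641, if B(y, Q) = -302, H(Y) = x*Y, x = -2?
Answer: -302/64641 ≈ -0.0046720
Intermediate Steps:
H(Y) = -2*Y
B(296, H(1))/64641 = -302/64641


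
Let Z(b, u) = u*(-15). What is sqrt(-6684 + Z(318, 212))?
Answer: 6*I*sqrt(274) ≈ 99.318*I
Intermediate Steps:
Z(b, u) = -15*u
sqrt(-6684 + Z(318, 212)) = sqrt(-6684 - 15*212) = sqrt(-6684 - 3180) = sqrt(-9864) = 6*I*sqrt(274)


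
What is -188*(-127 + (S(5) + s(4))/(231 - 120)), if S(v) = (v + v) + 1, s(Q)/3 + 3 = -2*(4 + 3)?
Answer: 2657756/111 ≈ 23944.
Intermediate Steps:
s(Q) = -51 (s(Q) = -9 + 3*(-2*(4 + 3)) = -9 + 3*(-2*7) = -9 + 3*(-14) = -9 - 42 = -51)
S(v) = 1 + 2*v (S(v) = 2*v + 1 = 1 + 2*v)
-188*(-127 + (S(5) + s(4))/(231 - 120)) = -188*(-127 + ((1 + 2*5) - 51)/(231 - 120)) = -188*(-127 + ((1 + 10) - 51)/111) = -188*(-127 + (11 - 51)*(1/111)) = -188*(-127 - 40*1/111) = -188*(-127 - 40/111) = -188*(-14137/111) = 2657756/111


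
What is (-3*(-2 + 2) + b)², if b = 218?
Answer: 47524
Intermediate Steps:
(-3*(-2 + 2) + b)² = (-3*(-2 + 2) + 218)² = (-3*0 + 218)² = (0 + 218)² = 218² = 47524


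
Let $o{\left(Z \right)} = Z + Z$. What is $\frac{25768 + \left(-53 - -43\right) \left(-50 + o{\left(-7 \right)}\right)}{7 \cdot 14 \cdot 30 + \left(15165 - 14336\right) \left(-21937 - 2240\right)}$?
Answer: $- \frac{26408}{20039793} \approx -0.0013178$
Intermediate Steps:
$o{\left(Z \right)} = 2 Z$
$\frac{25768 + \left(-53 - -43\right) \left(-50 + o{\left(-7 \right)}\right)}{7 \cdot 14 \cdot 30 + \left(15165 - 14336\right) \left(-21937 - 2240\right)} = \frac{25768 + \left(-53 - -43\right) \left(-50 + 2 \left(-7\right)\right)}{7 \cdot 14 \cdot 30 + \left(15165 - 14336\right) \left(-21937 - 2240\right)} = \frac{25768 + \left(-53 + 43\right) \left(-50 - 14\right)}{98 \cdot 30 + 829 \left(-24177\right)} = \frac{25768 - -640}{2940 - 20042733} = \frac{25768 + 640}{-20039793} = 26408 \left(- \frac{1}{20039793}\right) = - \frac{26408}{20039793}$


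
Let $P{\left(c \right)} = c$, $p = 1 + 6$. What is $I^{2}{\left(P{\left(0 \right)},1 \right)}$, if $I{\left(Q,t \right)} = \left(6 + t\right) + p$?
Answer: $196$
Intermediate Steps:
$p = 7$
$I{\left(Q,t \right)} = 13 + t$ ($I{\left(Q,t \right)} = \left(6 + t\right) + 7 = 13 + t$)
$I^{2}{\left(P{\left(0 \right)},1 \right)} = \left(13 + 1\right)^{2} = 14^{2} = 196$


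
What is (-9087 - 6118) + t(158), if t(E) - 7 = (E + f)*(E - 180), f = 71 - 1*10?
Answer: -20016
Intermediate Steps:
f = 61 (f = 71 - 10 = 61)
t(E) = 7 + (-180 + E)*(61 + E) (t(E) = 7 + (E + 61)*(E - 180) = 7 + (61 + E)*(-180 + E) = 7 + (-180 + E)*(61 + E))
(-9087 - 6118) + t(158) = (-9087 - 6118) + (-10973 + 158² - 119*158) = -15205 + (-10973 + 24964 - 18802) = -15205 - 4811 = -20016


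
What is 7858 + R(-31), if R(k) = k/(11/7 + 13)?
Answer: 801299/102 ≈ 7855.9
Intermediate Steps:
R(k) = 7*k/102 (R(k) = k/(11*(⅐) + 13) = k/(11/7 + 13) = k/(102/7) = 7*k/102)
7858 + R(-31) = 7858 + (7/102)*(-31) = 7858 - 217/102 = 801299/102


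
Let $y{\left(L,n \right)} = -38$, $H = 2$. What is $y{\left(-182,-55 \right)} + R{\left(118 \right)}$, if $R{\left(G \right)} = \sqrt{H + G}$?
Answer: $-38 + 2 \sqrt{30} \approx -27.046$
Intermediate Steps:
$R{\left(G \right)} = \sqrt{2 + G}$
$y{\left(-182,-55 \right)} + R{\left(118 \right)} = -38 + \sqrt{2 + 118} = -38 + \sqrt{120} = -38 + 2 \sqrt{30}$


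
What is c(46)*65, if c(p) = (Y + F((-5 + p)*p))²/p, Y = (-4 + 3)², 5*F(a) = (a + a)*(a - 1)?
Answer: 131443778831625/46 ≈ 2.8575e+12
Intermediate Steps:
F(a) = 2*a*(-1 + a)/5 (F(a) = ((a + a)*(a - 1))/5 = ((2*a)*(-1 + a))/5 = (2*a*(-1 + a))/5 = 2*a*(-1 + a)/5)
Y = 1 (Y = (-1)² = 1)
c(p) = (1 + 2*p*(-1 + p*(-5 + p))*(-5 + p)/5)²/p (c(p) = (1 + 2*((-5 + p)*p)*(-1 + (-5 + p)*p)/5)²/p = (1 + 2*(p*(-5 + p))*(-1 + p*(-5 + p))/5)²/p = (1 + 2*p*(-1 + p*(-5 + p))*(-5 + p)/5)²/p)
c(46)*65 = ((1/25)*(5 + 2*46*(-1 + 46*(-5 + 46))*(-5 + 46))²/46)*65 = ((1/25)*(1/46)*(5 + 2*46*(-1 + 46*41)*41)²)*65 = ((1/25)*(1/46)*(5 + 2*46*(-1 + 1886)*41)²)*65 = ((1/25)*(1/46)*(5 + 2*46*1885*41)²)*65 = ((1/25)*(1/46)*(5 + 7110220)²)*65 = ((1/25)*(1/46)*7110225²)*65 = ((1/25)*(1/46)*50555299550625)*65 = (2022211982025/46)*65 = 131443778831625/46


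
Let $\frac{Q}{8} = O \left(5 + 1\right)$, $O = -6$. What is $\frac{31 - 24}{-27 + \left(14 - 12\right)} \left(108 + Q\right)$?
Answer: $\frac{252}{5} \approx 50.4$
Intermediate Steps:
$Q = -288$ ($Q = 8 \left(- 6 \left(5 + 1\right)\right) = 8 \left(\left(-6\right) 6\right) = 8 \left(-36\right) = -288$)
$\frac{31 - 24}{-27 + \left(14 - 12\right)} \left(108 + Q\right) = \frac{31 - 24}{-27 + \left(14 - 12\right)} \left(108 - 288\right) = \frac{7}{-27 + \left(14 - 12\right)} \left(-180\right) = \frac{7}{-27 + 2} \left(-180\right) = \frac{7}{-25} \left(-180\right) = 7 \left(- \frac{1}{25}\right) \left(-180\right) = \left(- \frac{7}{25}\right) \left(-180\right) = \frac{252}{5}$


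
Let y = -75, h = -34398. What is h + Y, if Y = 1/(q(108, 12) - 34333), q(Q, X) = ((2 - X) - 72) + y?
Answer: -1186387021/34490 ≈ -34398.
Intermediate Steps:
q(Q, X) = -145 - X (q(Q, X) = ((2 - X) - 72) - 75 = (-70 - X) - 75 = -145 - X)
Y = -1/34490 (Y = 1/((-145 - 1*12) - 34333) = 1/((-145 - 12) - 34333) = 1/(-157 - 34333) = 1/(-34490) = -1/34490 ≈ -2.8994e-5)
h + Y = -34398 - 1/34490 = -1186387021/34490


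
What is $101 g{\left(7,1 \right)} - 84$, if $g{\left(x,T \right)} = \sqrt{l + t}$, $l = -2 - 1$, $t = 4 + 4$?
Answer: $-84 + 101 \sqrt{5} \approx 141.84$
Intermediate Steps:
$t = 8$
$l = -3$
$g{\left(x,T \right)} = \sqrt{5}$ ($g{\left(x,T \right)} = \sqrt{-3 + 8} = \sqrt{5}$)
$101 g{\left(7,1 \right)} - 84 = 101 \sqrt{5} - 84 = -84 + 101 \sqrt{5}$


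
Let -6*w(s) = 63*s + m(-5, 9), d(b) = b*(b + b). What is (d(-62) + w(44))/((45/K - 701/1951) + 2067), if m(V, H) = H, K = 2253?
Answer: 21170689249/6056146562 ≈ 3.4957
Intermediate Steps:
d(b) = 2*b² (d(b) = b*(2*b) = 2*b²)
w(s) = -3/2 - 21*s/2 (w(s) = -(63*s + 9)/6 = -(9 + 63*s)/6 = -3/2 - 21*s/2)
(d(-62) + w(44))/((45/K - 701/1951) + 2067) = (2*(-62)² + (-3/2 - 21/2*44))/((45/2253 - 701/1951) + 2067) = (2*3844 + (-3/2 - 462))/((45*(1/2253) - 701*1/1951) + 2067) = (7688 - 927/2)/((15/751 - 701/1951) + 2067) = 14449/(2*(-497186/1465201 + 2067)) = 14449/(2*(3028073281/1465201)) = (14449/2)*(1465201/3028073281) = 21170689249/6056146562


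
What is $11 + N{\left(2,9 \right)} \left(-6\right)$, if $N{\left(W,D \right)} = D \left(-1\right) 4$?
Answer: $227$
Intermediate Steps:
$N{\left(W,D \right)} = - 4 D$ ($N{\left(W,D \right)} = - D 4 = - 4 D$)
$11 + N{\left(2,9 \right)} \left(-6\right) = 11 + \left(-4\right) 9 \left(-6\right) = 11 - -216 = 11 + 216 = 227$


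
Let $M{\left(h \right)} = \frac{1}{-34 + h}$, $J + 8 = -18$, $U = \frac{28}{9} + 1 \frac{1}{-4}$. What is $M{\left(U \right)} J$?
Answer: $\frac{936}{1121} \approx 0.83497$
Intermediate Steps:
$U = \frac{103}{36}$ ($U = 28 \cdot \frac{1}{9} + 1 \left(- \frac{1}{4}\right) = \frac{28}{9} - \frac{1}{4} = \frac{103}{36} \approx 2.8611$)
$J = -26$ ($J = -8 - 18 = -26$)
$M{\left(U \right)} J = \frac{1}{-34 + \frac{103}{36}} \left(-26\right) = \frac{1}{- \frac{1121}{36}} \left(-26\right) = \left(- \frac{36}{1121}\right) \left(-26\right) = \frac{936}{1121}$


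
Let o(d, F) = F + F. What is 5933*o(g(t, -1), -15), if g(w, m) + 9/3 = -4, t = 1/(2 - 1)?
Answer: -177990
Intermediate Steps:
t = 1 (t = 1/1 = 1)
g(w, m) = -7 (g(w, m) = -3 - 4 = -7)
o(d, F) = 2*F
5933*o(g(t, -1), -15) = 5933*(2*(-15)) = 5933*(-30) = -177990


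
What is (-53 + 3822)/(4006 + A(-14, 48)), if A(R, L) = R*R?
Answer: 3769/4202 ≈ 0.89695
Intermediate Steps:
A(R, L) = R**2
(-53 + 3822)/(4006 + A(-14, 48)) = (-53 + 3822)/(4006 + (-14)**2) = 3769/(4006 + 196) = 3769/4202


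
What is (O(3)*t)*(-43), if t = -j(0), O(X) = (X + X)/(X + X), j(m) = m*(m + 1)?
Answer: 0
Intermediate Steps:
j(m) = m*(1 + m)
O(X) = 1 (O(X) = (2*X)/((2*X)) = (2*X)*(1/(2*X)) = 1)
t = 0 (t = -0*(1 + 0) = -0 = -1*0 = 0)
(O(3)*t)*(-43) = (1*0)*(-43) = 0*(-43) = 0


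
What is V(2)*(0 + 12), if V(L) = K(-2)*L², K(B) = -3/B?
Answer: 72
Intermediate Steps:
V(L) = 3*L²/2 (V(L) = (-3/(-2))*L² = (-3*(-½))*L² = 3*L²/2)
V(2)*(0 + 12) = ((3/2)*2²)*(0 + 12) = ((3/2)*4)*12 = 6*12 = 72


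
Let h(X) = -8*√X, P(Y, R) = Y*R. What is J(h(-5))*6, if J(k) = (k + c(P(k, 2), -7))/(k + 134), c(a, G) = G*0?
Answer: 24*√5/(4*√5 + 67*I) ≈ 0.10506 - 0.78695*I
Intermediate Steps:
P(Y, R) = R*Y
c(a, G) = 0
J(k) = k/(134 + k) (J(k) = (k + 0)/(k + 134) = k/(134 + k))
J(h(-5))*6 = ((-8*I*√5)/(134 - 8*I*√5))*6 = -8*I*√5/(134 - 8*I*√5)*6 = -48*I*√5/(134 - 8*I*√5)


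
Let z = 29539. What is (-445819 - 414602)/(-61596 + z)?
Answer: 860421/32057 ≈ 26.840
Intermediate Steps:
(-445819 - 414602)/(-61596 + z) = (-445819 - 414602)/(-61596 + 29539) = -860421/(-32057) = -860421*(-1/32057) = 860421/32057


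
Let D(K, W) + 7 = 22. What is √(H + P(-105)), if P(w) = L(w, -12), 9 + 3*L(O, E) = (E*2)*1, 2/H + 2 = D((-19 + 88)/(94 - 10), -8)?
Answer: I*√1833/13 ≈ 3.2934*I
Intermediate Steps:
D(K, W) = 15 (D(K, W) = -7 + 22 = 15)
H = 2/13 (H = 2/(-2 + 15) = 2/13 ≈ 0.15385)
L(O, E) = -3 + 2*E/3 (L(O, E) = -3 + ((E*2)*1)/3 = -3 + ((2*E)*1)/3 = -3 + (2*E)/3 = -3 + 2*E/3)
P(w) = -11 (P(w) = -3 + (⅔)*(-12) = -3 - 8 = -11)
√(H + P(-105)) = √(2/13 - 11) = √(-141/13) = I*√1833/13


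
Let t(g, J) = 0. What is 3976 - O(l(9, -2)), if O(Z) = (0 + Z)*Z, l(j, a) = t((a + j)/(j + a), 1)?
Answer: 3976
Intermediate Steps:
l(j, a) = 0
O(Z) = Z² (O(Z) = Z*Z = Z²)
3976 - O(l(9, -2)) = 3976 - 1*0² = 3976 - 1*0 = 3976 + 0 = 3976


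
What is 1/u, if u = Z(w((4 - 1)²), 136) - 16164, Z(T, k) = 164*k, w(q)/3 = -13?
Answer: 1/6140 ≈ 0.00016287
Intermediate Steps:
w(q) = -39 (w(q) = 3*(-13) = -39)
u = 6140 (u = 164*136 - 16164 = 22304 - 16164 = 6140)
1/u = 1/6140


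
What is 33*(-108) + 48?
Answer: -3516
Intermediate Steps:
33*(-108) + 48 = -3564 + 48 = -3516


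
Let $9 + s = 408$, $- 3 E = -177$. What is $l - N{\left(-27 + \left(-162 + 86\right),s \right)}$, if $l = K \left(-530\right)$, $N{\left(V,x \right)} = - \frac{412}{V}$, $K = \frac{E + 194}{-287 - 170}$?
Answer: $\frac{132262}{457} \approx 289.41$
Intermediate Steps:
$E = 59$ ($E = \left(- \frac{1}{3}\right) \left(-177\right) = 59$)
$s = 399$ ($s = -9 + 408 = 399$)
$K = - \frac{253}{457}$ ($K = \frac{59 + 194}{-287 - 170} = \frac{253}{-457} = 253 \left(- \frac{1}{457}\right) = - \frac{253}{457} \approx -0.55361$)
$l = \frac{134090}{457}$ ($l = \left(- \frac{253}{457}\right) \left(-530\right) = \frac{134090}{457} \approx 293.41$)
$l - N{\left(-27 + \left(-162 + 86\right),s \right)} = \frac{134090}{457} - - \frac{412}{-27 + \left(-162 + 86\right)} = \frac{134090}{457} - - \frac{412}{-27 - 76} = \frac{134090}{457} - - \frac{412}{-103} = \frac{134090}{457} - \left(-412\right) \left(- \frac{1}{103}\right) = \frac{134090}{457} - 4 = \frac{132262}{457}$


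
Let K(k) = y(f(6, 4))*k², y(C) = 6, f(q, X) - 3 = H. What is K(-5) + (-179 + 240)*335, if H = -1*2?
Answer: 20585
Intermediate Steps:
H = -2
f(q, X) = 1 (f(q, X) = 3 - 2 = 1)
K(k) = 6*k²
K(-5) + (-179 + 240)*335 = 6*(-5)² + (-179 + 240)*335 = 6*25 + 61*335 = 150 + 20435 = 20585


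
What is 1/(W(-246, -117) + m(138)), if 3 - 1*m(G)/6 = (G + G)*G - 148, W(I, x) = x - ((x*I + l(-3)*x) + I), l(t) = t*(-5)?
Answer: -1/254520 ≈ -3.9290e-6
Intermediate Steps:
l(t) = -5*t
W(I, x) = -I - 14*x - I*x (W(I, x) = x - ((x*I + (-5*(-3))*x) + I) = x - ((I*x + 15*x) + I) = x - ((15*x + I*x) + I) = x - (I + 15*x + I*x) = x + (-I - 15*x - I*x) = -I - 14*x - I*x)
m(G) = 906 - 12*G² (m(G) = 18 - 6*((G + G)*G - 148) = 18 - 6*((2*G)*G - 148) = 18 - 6*(2*G² - 148) = 18 - 6*(-148 + 2*G²) = 18 + (888 - 12*G²) = 906 - 12*G²)
1/(W(-246, -117) + m(138)) = 1/((-1*(-246) - 14*(-117) - 1*(-246)*(-117)) + (906 - 12*138²)) = 1/((246 + 1638 - 28782) + (906 - 12*19044)) = 1/(-26898 + (906 - 228528)) = 1/(-26898 - 227622) = 1/(-254520) = -1/254520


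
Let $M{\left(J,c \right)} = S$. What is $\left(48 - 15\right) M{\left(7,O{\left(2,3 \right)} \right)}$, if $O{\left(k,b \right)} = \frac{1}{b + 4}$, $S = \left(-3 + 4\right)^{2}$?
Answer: $33$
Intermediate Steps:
$S = 1$ ($S = 1^{2} = 1$)
$O{\left(k,b \right)} = \frac{1}{4 + b}$
$M{\left(J,c \right)} = 1$
$\left(48 - 15\right) M{\left(7,O{\left(2,3 \right)} \right)} = \left(48 - 15\right) 1 = 33 \cdot 1 = 33$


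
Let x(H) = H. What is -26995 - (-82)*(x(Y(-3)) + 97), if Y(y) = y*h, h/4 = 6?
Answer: -24945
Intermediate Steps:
h = 24 (h = 4*6 = 24)
Y(y) = 24*y (Y(y) = y*24 = 24*y)
-26995 - (-82)*(x(Y(-3)) + 97) = -26995 - (-82)*(24*(-3) + 97) = -26995 - (-82)*(-72 + 97) = -26995 - (-82)*25 = -26995 - 1*(-2050) = -26995 + 2050 = -24945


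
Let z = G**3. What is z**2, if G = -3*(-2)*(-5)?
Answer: 729000000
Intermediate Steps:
G = -30 (G = 6*(-5) = -30)
z = -27000 (z = (-30)**3 = -27000)
z**2 = (-27000)**2 = 729000000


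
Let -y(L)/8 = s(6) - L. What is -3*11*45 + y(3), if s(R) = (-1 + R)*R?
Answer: -1701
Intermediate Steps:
s(R) = R*(-1 + R)
y(L) = -240 + 8*L (y(L) = -8*(6*(-1 + 6) - L) = -8*(6*5 - L) = -8*(30 - L) = -240 + 8*L)
-3*11*45 + y(3) = -3*11*45 + (-240 + 8*3) = -33*45 + (-240 + 24) = -1485 - 216 = -1701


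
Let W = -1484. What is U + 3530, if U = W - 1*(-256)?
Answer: 2302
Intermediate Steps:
U = -1228 (U = -1484 - 1*(-256) = -1484 + 256 = -1228)
U + 3530 = -1228 + 3530 = 2302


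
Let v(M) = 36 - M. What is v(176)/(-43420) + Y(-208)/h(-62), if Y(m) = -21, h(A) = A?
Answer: 46025/134602 ≈ 0.34193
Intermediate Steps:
v(176)/(-43420) + Y(-208)/h(-62) = (36 - 1*176)/(-43420) - 21/(-62) = (36 - 176)*(-1/43420) - 21*(-1/62) = -140*(-1/43420) + 21/62 = 7/2171 + 21/62 = 46025/134602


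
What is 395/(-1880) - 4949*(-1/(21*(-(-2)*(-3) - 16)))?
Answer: -135523/12408 ≈ -10.922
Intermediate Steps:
395/(-1880) - 4949*(-1/(21*(-(-2)*(-3) - 16))) = 395*(-1/1880) - 4949*(-1/(21*(-1*6 - 16))) = -79/376 - 4949*(-1/(21*(-6 - 16))) = -79/376 - 4949/((-22*(-21))) = -79/376 - 4949/462 = -79/376 - 4949*1/462 = -79/376 - 707/66 = -135523/12408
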